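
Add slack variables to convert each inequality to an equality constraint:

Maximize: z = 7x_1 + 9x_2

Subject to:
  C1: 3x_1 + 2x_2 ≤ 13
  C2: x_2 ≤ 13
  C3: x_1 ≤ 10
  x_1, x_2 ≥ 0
max z = 7x_1 + 9x_2

s.t.
  3x_1 + 2x_2 + s1 = 13
  x_2 + s2 = 13
  x_1 + s3 = 10
  x_1, x_2, s1, s2, s3 ≥ 0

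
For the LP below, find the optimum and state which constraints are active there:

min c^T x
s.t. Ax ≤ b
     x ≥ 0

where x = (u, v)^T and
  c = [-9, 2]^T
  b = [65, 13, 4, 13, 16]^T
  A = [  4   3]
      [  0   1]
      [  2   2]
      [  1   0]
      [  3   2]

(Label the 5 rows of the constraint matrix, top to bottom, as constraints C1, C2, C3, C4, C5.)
Optimal: u = 2, v = 0
Slack at optimum:
  C1: slack = 57
  C2: slack = 13
  C3: slack = 0 (binding)
  C4: slack = 11
  C5: slack = 10
  u ≥ 0: u = 2
  v ≥ 0: v = 0 (binding)
Binding constraints: C3, v ≥ 0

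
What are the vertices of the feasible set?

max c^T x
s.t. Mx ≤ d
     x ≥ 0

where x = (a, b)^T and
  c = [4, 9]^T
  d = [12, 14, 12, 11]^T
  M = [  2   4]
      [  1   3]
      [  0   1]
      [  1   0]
Each vertex is the intersection of two constraint boundaries that also satisfies all remaining constraints:
  a = 0 and b = 0 → (0, 0)
  2a + 4b = 12 and b = 0 → (6, 0)
  2a + 4b = 12 and a = 0 → (0, 3)

Vertices: (0, 0), (6, 0), (0, 3)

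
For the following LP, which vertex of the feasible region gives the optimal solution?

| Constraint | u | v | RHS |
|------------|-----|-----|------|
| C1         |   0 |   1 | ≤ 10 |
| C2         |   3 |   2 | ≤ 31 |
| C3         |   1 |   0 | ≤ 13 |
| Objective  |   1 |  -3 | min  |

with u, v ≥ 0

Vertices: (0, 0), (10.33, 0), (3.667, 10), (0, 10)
(0, 10) with z = -30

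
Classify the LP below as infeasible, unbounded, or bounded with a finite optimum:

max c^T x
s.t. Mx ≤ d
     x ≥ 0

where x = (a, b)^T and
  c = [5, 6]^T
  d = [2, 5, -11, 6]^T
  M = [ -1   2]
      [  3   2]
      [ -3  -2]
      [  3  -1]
One constraint requires 3a + 2b ≤ 5, while the constraint -3a - 2b ≤ -11 is equivalent to 3a + 2b ≥ 11. Together they would need 11 ≤ 3a + 2b ≤ 5, which is impossible since 11 > 5. No point satisfies all constraints.

Infeasible — the constraint set is empty.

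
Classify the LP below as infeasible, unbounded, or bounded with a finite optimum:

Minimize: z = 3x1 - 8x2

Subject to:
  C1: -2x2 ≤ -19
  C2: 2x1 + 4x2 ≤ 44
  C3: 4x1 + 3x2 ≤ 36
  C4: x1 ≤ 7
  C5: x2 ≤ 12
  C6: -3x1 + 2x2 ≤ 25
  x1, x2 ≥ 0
The point (0, 11) satisfies every constraint, so the LP is feasible; the constraints give x1 ≤ 7 and x2 ≤ 12, which with x1, x2 ≥ 0 keep the feasible region inside a bounded box. A feasible, bounded LP attains a finite optimum at a vertex.

Evaluating z = 3x1 - 8x2 at each vertex:
  (0, 9.5): z = -76
  (1.875, 9.5): z = -70.38
  (1.2, 10.4): z = -79.6
  (0, 11): z = -88

The LP has an optimal solution: (0, 11) with z = -88.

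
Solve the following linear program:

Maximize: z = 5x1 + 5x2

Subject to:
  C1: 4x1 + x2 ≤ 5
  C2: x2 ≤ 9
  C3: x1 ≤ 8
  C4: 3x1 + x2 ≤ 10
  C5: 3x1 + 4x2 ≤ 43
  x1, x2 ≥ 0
Each vertex is the intersection of two constraint boundaries that also satisfies all remaining constraints:
  x1 = 0 and x2 = 0 → (0, 0)
  4x1 + x2 = 5 and x2 = 0 → (1.25, 0)
  4x1 + x2 = 5 and x1 = 0 → (0, 5)

Evaluating z = 5x1 + 5x2 at each vertex:
  (0, 0): z = 0
  (1.25, 0): z = 6.25
  (0, 5): z = 25

The maximum is at (0, 5) with z = 25.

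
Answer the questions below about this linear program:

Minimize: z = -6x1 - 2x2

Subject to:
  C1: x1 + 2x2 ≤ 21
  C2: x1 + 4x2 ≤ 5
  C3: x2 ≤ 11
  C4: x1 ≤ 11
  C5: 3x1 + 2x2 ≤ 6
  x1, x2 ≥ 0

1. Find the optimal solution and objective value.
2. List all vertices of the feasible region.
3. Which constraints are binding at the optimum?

1. x1 = 2, x2 = 0, z = -12
2. (0, 0), (2, 0), (1.4, 0.9), (0, 1.25)
3. C5, x2 ≥ 0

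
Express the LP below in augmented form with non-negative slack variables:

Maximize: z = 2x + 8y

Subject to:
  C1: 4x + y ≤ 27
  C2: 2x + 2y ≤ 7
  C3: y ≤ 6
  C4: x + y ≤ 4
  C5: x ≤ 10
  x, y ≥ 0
max z = 2x + 8y

s.t.
  4x + y + s1 = 27
  2x + 2y + s2 = 7
  y + s3 = 6
  x + y + s4 = 4
  x + s5 = 10
  x, y, s1, s2, s3, s4, s5 ≥ 0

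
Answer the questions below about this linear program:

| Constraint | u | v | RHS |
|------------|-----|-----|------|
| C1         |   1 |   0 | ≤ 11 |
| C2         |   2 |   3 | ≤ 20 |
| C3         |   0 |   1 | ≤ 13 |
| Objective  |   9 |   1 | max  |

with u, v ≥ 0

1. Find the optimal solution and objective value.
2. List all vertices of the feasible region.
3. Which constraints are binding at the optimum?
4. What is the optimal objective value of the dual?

1. u = 10, v = 0, z = 90
2. (0, 0), (10, 0), (0, 6.667)
3. C2, v ≥ 0
4. 90 (by strong duality, equal to the primal optimum)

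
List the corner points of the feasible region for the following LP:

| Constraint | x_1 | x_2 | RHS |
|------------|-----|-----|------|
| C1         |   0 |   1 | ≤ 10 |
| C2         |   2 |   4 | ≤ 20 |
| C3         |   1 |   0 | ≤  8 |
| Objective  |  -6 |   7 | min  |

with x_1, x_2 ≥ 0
Each vertex is the intersection of two constraint boundaries that also satisfies all remaining constraints:
  x_1 = 0 and x_2 = 0 → (0, 0)
  x_1 = 8 and x_2 = 0 → (8, 0)
  2x_1 + 4x_2 = 20 and x_1 = 8 → (8, 1)
  2x_1 + 4x_2 = 20 and x_1 = 0 → (0, 5)

Vertices: (0, 0), (8, 0), (8, 1), (0, 5)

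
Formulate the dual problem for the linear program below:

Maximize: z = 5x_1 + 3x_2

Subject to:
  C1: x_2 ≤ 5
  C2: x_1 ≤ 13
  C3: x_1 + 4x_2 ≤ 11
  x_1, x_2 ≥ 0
Minimize: z = 5y1 + 13y2 + 11y3

Subject to:
  C1: -y2 - y3 ≤ -5
  C2: -y1 - 4y3 ≤ -3
  y1, y2, y3 ≥ 0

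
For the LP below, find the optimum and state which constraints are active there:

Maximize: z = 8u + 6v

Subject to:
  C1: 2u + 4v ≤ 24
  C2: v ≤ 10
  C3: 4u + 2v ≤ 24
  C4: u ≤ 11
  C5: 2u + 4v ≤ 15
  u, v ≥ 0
Optimal: u = 5.5, v = 1
Slack at optimum:
  C1: slack = 9
  C2: slack = 9
  C3: slack = 0 (binding)
  C4: slack = 5.5
  C5: slack = 0 (binding)
  u ≥ 0: u = 5.5
  v ≥ 0: v = 1
Binding constraints: C3, C5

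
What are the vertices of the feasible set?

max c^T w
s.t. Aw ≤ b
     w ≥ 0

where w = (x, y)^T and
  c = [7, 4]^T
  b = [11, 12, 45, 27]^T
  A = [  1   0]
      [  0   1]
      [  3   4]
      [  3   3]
Each vertex is the intersection of two constraint boundaries that also satisfies all remaining constraints:
  x = 0 and y = 0 → (0, 0)
  3x + 3y = 27 and y = 0 → (9, 0)
  3x + 3y = 27 and x = 0 → (0, 9)

Vertices: (0, 0), (9, 0), (0, 9)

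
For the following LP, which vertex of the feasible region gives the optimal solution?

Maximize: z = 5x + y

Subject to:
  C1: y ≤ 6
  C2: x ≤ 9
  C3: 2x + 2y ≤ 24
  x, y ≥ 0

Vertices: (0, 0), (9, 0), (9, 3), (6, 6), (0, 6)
(9, 3) with z = 48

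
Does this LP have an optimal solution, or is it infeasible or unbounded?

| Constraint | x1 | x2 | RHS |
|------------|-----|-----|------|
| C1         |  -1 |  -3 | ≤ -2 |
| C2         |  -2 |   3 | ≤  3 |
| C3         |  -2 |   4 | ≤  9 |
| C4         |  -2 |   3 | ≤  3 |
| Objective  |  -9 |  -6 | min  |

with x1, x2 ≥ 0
Feasible point: (0, 1) satisfies every constraint, so the LP is feasible.
Direction d = (1, 0): for each constraint row a, a·d ≤ 0 —
  (-1)(1) + (-3)(0) = -1 ≤ 0
  (-2)(1) + (3)(0) = -2 ≤ 0
  (-2)(1) + (4)(0) = -2 ≤ 0
  (-2)(1) + (3)(0) = -2 ≤ 0
and d ≥ 0, so (0, 1) + t·d stays feasible for every t ≥ 0. Along this ray z = -9x1 - 6x2 changes by -9 per unit t, so z → −∞.

Unbounded: there is a feasible ray along which z → −∞.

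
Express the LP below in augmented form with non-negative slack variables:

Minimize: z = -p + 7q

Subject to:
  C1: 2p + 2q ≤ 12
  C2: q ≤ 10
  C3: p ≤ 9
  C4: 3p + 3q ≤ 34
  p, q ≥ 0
min z = -p + 7q

s.t.
  2p + 2q + s1 = 12
  q + s2 = 10
  p + s3 = 9
  3p + 3q + s4 = 34
  p, q, s1, s2, s3, s4 ≥ 0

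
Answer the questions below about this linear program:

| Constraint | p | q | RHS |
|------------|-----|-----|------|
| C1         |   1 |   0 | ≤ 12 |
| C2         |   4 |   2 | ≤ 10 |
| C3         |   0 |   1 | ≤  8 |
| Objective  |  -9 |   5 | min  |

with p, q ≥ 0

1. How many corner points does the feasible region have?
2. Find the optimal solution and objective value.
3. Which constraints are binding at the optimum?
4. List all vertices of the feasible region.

1. 3
2. p = 2.5, q = 0, z = -22.5
3. C2, q ≥ 0
4. (0, 0), (2.5, 0), (0, 5)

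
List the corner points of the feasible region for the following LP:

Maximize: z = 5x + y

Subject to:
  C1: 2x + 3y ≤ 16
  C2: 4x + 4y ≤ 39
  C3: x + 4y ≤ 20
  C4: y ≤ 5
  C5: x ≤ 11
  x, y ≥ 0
Each vertex is the intersection of two constraint boundaries that also satisfies all remaining constraints:
  x = 0 and y = 0 → (0, 0)
  2x + 3y = 16 and y = 0 → (8, 0)
  2x + 3y = 16 and x + 4y = 20 → (0.8, 4.8)
  x + 4y = 20 and y = 5 → (0, 5)

Vertices: (0, 0), (8, 0), (0.8, 4.8), (0, 5)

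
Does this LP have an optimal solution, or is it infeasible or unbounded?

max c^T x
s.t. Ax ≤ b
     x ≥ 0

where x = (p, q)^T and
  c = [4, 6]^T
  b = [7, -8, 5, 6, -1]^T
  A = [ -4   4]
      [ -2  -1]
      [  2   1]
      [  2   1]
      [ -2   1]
One constraint requires 2p + q ≤ 5, while the constraint -2p - q ≤ -8 is equivalent to 2p + q ≥ 8. Together they would need 8 ≤ 2p + q ≤ 5, which is impossible since 8 > 5. No point satisfies all constraints.

Infeasible: no point satisfies all constraints simultaneously.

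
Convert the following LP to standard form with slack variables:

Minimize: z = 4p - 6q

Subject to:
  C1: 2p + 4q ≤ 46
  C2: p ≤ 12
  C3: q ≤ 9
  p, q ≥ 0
min z = 4p - 6q

s.t.
  2p + 4q + s1 = 46
  p + s2 = 12
  q + s3 = 9
  p, q, s1, s2, s3 ≥ 0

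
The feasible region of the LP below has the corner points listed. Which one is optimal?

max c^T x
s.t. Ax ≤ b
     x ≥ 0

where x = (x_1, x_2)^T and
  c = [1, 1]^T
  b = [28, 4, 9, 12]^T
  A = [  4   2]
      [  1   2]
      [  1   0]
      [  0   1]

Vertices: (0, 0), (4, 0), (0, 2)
Evaluating z = x_1 + x_2 at each vertex:
  (0, 0): z = 0
  (4, 0): z = 4
  (0, 2): z = 2

The largest value is z = 4, attained at (4, 0).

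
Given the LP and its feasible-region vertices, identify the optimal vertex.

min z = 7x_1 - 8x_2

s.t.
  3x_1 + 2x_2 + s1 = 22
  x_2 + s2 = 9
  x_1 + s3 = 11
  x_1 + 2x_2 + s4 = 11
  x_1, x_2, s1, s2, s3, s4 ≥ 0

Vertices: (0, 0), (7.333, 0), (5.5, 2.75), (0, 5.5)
(0, 5.5) with z = -44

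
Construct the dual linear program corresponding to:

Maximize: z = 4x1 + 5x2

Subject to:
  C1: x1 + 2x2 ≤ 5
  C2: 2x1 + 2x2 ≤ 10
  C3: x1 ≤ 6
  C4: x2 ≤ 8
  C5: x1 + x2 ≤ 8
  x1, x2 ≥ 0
Minimize: z = 5y1 + 10y2 + 6y3 + 8y4 + 8y5

Subject to:
  C1: -y1 - 2y2 - y3 - y5 ≤ -4
  C2: -2y1 - 2y2 - y4 - y5 ≤ -5
  y1, y2, y3, y4, y5 ≥ 0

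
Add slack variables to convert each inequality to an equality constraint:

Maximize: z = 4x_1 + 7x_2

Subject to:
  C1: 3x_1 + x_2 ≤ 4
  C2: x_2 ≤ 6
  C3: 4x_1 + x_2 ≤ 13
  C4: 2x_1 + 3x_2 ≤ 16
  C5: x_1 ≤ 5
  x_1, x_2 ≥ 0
max z = 4x_1 + 7x_2

s.t.
  3x_1 + x_2 + s1 = 4
  x_2 + s2 = 6
  4x_1 + x_2 + s3 = 13
  2x_1 + 3x_2 + s4 = 16
  x_1 + s5 = 5
  x_1, x_2, s1, s2, s3, s4, s5 ≥ 0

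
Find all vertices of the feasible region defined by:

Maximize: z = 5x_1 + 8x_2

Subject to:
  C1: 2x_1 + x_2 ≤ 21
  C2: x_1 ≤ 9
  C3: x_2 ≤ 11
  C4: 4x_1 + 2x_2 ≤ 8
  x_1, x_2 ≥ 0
Each vertex is the intersection of two constraint boundaries that also satisfies all remaining constraints:
  x_1 = 0 and x_2 = 0 → (0, 0)
  4x_1 + 2x_2 = 8 and x_2 = 0 → (2, 0)
  4x_1 + 2x_2 = 8 and x_1 = 0 → (0, 4)

Vertices: (0, 0), (2, 0), (0, 4)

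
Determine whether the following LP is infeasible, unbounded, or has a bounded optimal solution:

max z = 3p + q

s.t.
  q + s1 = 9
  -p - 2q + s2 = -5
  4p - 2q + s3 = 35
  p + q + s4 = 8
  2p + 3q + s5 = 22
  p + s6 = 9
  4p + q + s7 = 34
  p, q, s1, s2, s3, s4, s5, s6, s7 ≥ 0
The point (8, 0) satisfies every constraint, so the LP is feasible; the constraints give p ≤ 9 and q ≤ 9, which with p, q ≥ 0 keep the feasible region inside a bounded box. A feasible, bounded LP attains a finite optimum at a vertex.

Evaluating z = 3p + q at each vertex:
  (0, 2.5): z = 2.5
  (5, 0): z = 15
  (8, 0): z = 24
  (2, 6): z = 12
  (0, 7.333): z = 7.333

Feasible with finite optimum z* = 24 at (8, 0).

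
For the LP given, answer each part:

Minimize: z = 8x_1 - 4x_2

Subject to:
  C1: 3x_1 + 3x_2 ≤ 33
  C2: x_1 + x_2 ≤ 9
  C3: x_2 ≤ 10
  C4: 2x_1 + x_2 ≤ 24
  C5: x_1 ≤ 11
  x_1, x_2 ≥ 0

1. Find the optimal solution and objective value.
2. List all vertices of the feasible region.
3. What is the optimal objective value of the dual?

1. x_1 = 0, x_2 = 9, z = -36
2. (0, 0), (9, 0), (0, 9)
3. -36 (by strong duality, equal to the primal optimum)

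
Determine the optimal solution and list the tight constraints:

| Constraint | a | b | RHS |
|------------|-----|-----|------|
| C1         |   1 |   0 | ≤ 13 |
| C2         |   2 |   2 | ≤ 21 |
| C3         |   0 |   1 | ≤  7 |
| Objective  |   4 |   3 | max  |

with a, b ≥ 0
Optimal: a = 10.5, b = 0
Slack at optimum:
  C1: slack = 2.5
  C2: slack = 0 (binding)
  C3: slack = 7
  a ≥ 0: a = 10.5
  b ≥ 0: b = 0 (binding)
Binding constraints: C2, b ≥ 0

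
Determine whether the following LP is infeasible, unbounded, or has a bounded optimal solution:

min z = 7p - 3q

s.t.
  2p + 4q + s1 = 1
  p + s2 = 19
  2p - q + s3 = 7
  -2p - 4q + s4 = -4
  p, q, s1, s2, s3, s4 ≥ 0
The row 2p + 4q + s1 = 1 with s1 ≥ 0 requires 2p + 4q ≤ 1, while the row -2p - 4q + s4 = -4 with s4 ≥ 0 is equivalent to 2p + 4q ≥ 4. Together they would need 4 ≤ 2p + 4q ≤ 1, which is impossible since 4 > 1. No point satisfies all constraints.

Infeasible: no point satisfies all constraints simultaneously.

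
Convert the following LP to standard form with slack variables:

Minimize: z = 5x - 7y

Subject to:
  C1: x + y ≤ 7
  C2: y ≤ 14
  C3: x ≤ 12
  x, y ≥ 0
min z = 5x - 7y

s.t.
  x + y + s1 = 7
  y + s2 = 14
  x + s3 = 12
  x, y, s1, s2, s3 ≥ 0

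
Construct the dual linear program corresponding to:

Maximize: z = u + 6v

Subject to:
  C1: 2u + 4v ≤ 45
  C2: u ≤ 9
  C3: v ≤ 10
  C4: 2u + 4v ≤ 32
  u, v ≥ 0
Minimize: z = 45y1 + 9y2 + 10y3 + 32y4

Subject to:
  C1: -2y1 - y2 - 2y4 ≤ -1
  C2: -4y1 - y3 - 4y4 ≤ -6
  y1, y2, y3, y4 ≥ 0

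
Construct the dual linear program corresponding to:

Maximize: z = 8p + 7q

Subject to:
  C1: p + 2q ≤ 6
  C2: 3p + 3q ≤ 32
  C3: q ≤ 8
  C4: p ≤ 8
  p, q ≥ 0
Minimize: z = 6y1 + 32y2 + 8y3 + 8y4

Subject to:
  C1: -y1 - 3y2 - y4 ≤ -8
  C2: -2y1 - 3y2 - y3 ≤ -7
  y1, y2, y3, y4 ≥ 0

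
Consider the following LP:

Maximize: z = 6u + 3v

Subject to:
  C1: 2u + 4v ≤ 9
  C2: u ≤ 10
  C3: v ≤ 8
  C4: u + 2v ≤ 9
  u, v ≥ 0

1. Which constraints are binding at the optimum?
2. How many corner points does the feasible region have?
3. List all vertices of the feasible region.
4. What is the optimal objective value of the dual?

1. C1, v ≥ 0
2. 3
3. (0, 0), (4.5, 0), (0, 2.25)
4. 27 (by strong duality, equal to the primal optimum)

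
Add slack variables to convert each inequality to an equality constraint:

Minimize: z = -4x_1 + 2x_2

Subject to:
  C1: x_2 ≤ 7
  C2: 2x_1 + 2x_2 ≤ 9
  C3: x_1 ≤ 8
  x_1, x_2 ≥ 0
min z = -4x_1 + 2x_2

s.t.
  x_2 + s1 = 7
  2x_1 + 2x_2 + s2 = 9
  x_1 + s3 = 8
  x_1, x_2, s1, s2, s3 ≥ 0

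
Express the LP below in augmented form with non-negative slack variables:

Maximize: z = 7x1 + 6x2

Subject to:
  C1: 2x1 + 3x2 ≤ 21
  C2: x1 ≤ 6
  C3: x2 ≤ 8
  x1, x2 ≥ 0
max z = 7x1 + 6x2

s.t.
  2x1 + 3x2 + s1 = 21
  x1 + s2 = 6
  x2 + s3 = 8
  x1, x2, s1, s2, s3 ≥ 0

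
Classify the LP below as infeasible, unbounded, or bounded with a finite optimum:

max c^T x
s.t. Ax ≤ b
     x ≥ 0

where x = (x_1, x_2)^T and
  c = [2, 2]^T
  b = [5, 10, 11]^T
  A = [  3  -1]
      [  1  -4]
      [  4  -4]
Feasible point: (0, 0) satisfies every constraint, so the LP is feasible.
Direction d = (0, 1): for each constraint row a, a·d ≤ 0 —
  (3)(0) + (-1)(1) = -1 ≤ 0
  (1)(0) + (-4)(1) = -4 ≤ 0
  (4)(0) + (-4)(1) = -4 ≤ 0
and d ≥ 0, so (0, 0) + t·d stays feasible for every t ≥ 0. Along this ray z = 2x_1 + 2x_2 changes by 2 per unit t, so z → +∞.

Unbounded: there is a feasible ray along which z → +∞.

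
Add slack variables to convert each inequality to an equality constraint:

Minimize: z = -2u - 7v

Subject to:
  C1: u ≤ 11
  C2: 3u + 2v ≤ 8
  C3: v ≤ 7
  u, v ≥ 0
min z = -2u - 7v

s.t.
  u + s1 = 11
  3u + 2v + s2 = 8
  v + s3 = 7
  u, v, s1, s2, s3 ≥ 0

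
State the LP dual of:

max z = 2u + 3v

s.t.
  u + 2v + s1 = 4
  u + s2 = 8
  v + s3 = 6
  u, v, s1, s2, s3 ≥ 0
Minimize: z = 4y1 + 8y2 + 6y3

Subject to:
  C1: -y1 - y2 ≤ -2
  C2: -2y1 - y3 ≤ -3
  y1, y2, y3 ≥ 0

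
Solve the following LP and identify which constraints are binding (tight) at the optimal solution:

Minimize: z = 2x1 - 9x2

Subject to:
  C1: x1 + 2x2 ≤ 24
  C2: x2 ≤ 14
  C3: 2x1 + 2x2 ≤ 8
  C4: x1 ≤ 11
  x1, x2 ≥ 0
Optimal: x1 = 0, x2 = 4
Slack at optimum:
  C1: slack = 16
  C2: slack = 10
  C3: slack = 0 (binding)
  C4: slack = 11
  x1 ≥ 0: x1 = 0 (binding)
  x2 ≥ 0: x2 = 4
Binding constraints: C3, x1 ≥ 0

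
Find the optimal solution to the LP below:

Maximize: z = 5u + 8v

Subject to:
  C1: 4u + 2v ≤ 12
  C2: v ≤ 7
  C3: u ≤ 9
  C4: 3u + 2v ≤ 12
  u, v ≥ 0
Each vertex is the intersection of two constraint boundaries that also satisfies all remaining constraints:
  u = 0 and v = 0 → (0, 0)
  4u + 2v = 12 and v = 0 → (3, 0)
  4u + 2v = 12 and 3u + 2v = 12 → (0, 6)

Evaluating z = 5u + 8v at each vertex:
  (0, 0): z = 0
  (3, 0): z = 15
  (0, 6): z = 48

The maximum is at (0, 6) with z = 48.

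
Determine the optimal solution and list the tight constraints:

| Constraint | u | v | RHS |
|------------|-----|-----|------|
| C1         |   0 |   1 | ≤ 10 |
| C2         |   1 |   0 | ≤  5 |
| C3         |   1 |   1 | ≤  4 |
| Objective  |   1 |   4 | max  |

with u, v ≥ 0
Optimal: u = 0, v = 4
Binding: C3, u ≥ 0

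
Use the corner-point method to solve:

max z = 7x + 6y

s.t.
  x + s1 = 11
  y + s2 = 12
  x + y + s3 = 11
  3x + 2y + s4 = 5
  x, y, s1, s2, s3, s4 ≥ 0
x = 0, y = 2.5, z = 15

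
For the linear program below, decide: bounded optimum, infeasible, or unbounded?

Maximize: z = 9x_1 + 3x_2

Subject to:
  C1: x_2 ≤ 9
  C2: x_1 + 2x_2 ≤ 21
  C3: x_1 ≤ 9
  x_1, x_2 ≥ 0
The point (9, 6) satisfies every constraint, so the LP is feasible; the constraints give x_1 ≤ 9 and x_2 ≤ 9, which with x_1, x_2 ≥ 0 keep the feasible region inside a bounded box. A feasible, bounded LP attains a finite optimum at a vertex.

Evaluating z = 9x_1 + 3x_2 at each vertex:
  (0, 0): z = 0
  (9, 0): z = 81
  (9, 6): z = 99
  (3, 9): z = 54
  (0, 9): z = 27

Feasible with finite optimum z* = 99 at (9, 6).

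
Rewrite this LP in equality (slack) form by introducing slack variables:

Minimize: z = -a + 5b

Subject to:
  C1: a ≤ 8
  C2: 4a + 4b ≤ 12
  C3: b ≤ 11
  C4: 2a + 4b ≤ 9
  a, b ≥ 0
min z = -a + 5b

s.t.
  a + s1 = 8
  4a + 4b + s2 = 12
  b + s3 = 11
  2a + 4b + s4 = 9
  a, b, s1, s2, s3, s4 ≥ 0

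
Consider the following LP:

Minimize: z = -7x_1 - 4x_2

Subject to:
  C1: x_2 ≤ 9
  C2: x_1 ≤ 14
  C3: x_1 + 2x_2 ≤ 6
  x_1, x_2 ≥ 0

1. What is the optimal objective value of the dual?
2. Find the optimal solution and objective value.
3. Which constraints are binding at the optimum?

1. -42 (by strong duality, equal to the primal optimum)
2. x_1 = 6, x_2 = 0, z = -42
3. C3, x_2 ≥ 0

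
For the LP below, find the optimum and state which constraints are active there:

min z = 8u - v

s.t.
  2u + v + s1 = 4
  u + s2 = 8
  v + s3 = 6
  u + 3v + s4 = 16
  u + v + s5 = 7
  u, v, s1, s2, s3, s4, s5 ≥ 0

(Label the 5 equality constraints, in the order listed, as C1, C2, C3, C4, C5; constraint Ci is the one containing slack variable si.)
Optimal: u = 0, v = 4
Slack at optimum:
  C1: slack = 0 (binding)
  C2: slack = 8
  C3: slack = 2
  C4: slack = 4
  C5: slack = 3
  u ≥ 0: u = 0 (binding)
  v ≥ 0: v = 4
Binding constraints: C1, u ≥ 0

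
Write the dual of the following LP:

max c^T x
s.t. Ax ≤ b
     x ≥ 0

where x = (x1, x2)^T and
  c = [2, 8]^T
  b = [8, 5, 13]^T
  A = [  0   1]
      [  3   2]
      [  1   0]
Minimize: z = 8y1 + 5y2 + 13y3

Subject to:
  C1: -3y2 - y3 ≤ -2
  C2: -y1 - 2y2 ≤ -8
  y1, y2, y3 ≥ 0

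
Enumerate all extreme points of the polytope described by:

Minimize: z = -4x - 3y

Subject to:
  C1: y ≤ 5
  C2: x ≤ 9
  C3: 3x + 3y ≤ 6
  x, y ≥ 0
Each vertex is the intersection of two constraint boundaries that also satisfies all remaining constraints:
  x = 0 and y = 0 → (0, 0)
  3x + 3y = 6 and y = 0 → (2, 0)
  3x + 3y = 6 and x = 0 → (0, 2)

Vertices: (0, 0), (2, 0), (0, 2)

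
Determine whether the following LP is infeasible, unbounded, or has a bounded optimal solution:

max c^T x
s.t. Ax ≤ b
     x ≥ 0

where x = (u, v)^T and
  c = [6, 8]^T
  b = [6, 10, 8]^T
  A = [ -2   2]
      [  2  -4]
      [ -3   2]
Feasible point: (0, 0) satisfies every constraint, so the LP is feasible.
Direction d = (1, 1): for each constraint row a, a·d ≤ 0 —
  (-2)(1) + (2)(1) = 0 ≤ 0
  (2)(1) + (-4)(1) = -2 ≤ 0
  (-3)(1) + (2)(1) = -1 ≤ 0
and d ≥ 0, so (0, 0) + t·d stays feasible for every t ≥ 0. Along this ray z = 6u + 8v changes by 14 per unit t, so z → +∞.

Unbounded — the objective can increase without bound over the feasible region.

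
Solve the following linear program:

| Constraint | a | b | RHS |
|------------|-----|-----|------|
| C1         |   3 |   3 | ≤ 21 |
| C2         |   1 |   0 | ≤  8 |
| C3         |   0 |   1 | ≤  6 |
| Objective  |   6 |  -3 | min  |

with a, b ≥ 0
a = 0, b = 6, z = -18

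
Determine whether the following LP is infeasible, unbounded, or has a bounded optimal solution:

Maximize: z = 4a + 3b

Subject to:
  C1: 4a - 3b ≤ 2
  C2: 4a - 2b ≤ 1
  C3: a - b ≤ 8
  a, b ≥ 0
Feasible point: (0, 0) satisfies every constraint, so the LP is feasible.
Direction d = (0, 1): for each constraint row a, a·d ≤ 0 —
  (4)(0) + (-3)(1) = -3 ≤ 0
  (4)(0) + (-2)(1) = -2 ≤ 0
  (1)(0) + (-1)(1) = -1 ≤ 0
and d ≥ 0, so (0, 0) + t·d stays feasible for every t ≥ 0. Along this ray z = 4a + 3b changes by 3 per unit t, so z → +∞.

Unbounded — the objective can increase without bound over the feasible region.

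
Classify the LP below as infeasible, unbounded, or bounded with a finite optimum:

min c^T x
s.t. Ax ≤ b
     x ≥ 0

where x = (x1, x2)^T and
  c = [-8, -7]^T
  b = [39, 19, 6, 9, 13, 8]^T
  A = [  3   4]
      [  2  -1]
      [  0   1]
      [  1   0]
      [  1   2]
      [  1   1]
The point (8, 0) satisfies every constraint, so the LP is feasible; the constraints give x1 ≤ 9 and x2 ≤ 6, which with x1, x2 ≥ 0 keep the feasible region inside a bounded box. A feasible, bounded LP attains a finite optimum at a vertex.

Evaluating z = -8x1 - 7x2 at each vertex:
  (0, 0): z = 0
  (8, 0): z = -64
  (3, 5): z = -59
  (1, 6): z = -50
  (0, 6): z = -42

Feasible with finite optimum z* = -64 at (8, 0).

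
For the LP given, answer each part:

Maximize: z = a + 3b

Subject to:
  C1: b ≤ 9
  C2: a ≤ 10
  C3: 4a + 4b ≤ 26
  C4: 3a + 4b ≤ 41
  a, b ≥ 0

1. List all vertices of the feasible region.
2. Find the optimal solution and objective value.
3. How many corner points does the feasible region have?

1. (0, 0), (6.5, 0), (0, 6.5)
2. a = 0, b = 6.5, z = 19.5
3. 3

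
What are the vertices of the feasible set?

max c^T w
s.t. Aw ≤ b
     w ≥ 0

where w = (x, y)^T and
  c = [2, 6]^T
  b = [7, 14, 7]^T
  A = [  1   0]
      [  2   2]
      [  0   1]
Each vertex is the intersection of two constraint boundaries that also satisfies all remaining constraints:
  x = 0 and y = 0 → (0, 0)
  x = 7 and 2x + 2y = 14 → (7, 0)
  2x + 2y = 14 and y = 7 → (0, 7)

Vertices: (0, 0), (7, 0), (0, 7)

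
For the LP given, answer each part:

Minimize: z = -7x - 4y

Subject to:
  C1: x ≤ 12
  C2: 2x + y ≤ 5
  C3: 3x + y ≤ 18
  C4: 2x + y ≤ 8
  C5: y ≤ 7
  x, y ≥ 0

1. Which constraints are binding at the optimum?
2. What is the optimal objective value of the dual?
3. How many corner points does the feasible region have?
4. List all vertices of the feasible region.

1. C2, x ≥ 0
2. -20 (by strong duality, equal to the primal optimum)
3. 3
4. (0, 0), (2.5, 0), (0, 5)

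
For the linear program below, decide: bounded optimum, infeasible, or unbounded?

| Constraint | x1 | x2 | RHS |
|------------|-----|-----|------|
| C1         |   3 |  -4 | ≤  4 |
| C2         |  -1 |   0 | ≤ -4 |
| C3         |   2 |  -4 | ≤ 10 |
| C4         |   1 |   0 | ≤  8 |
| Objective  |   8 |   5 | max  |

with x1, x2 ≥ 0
Feasible point: (4, 2) satisfies every constraint, so the LP is feasible.
Direction d = (0, 1): for each constraint row a, a·d ≤ 0 —
  (3)(0) + (-4)(1) = -4 ≤ 0
  (-1)(0) + (0)(1) = 0 ≤ 0
  (2)(0) + (-4)(1) = -4 ≤ 0
  (1)(0) + (0)(1) = 0 ≤ 0
and d ≥ 0, so (4, 2) + t·d stays feasible for every t ≥ 0. Along this ray z = 8x1 + 5x2 changes by 5 per unit t, so z → +∞.

Unbounded — the objective can increase without bound over the feasible region.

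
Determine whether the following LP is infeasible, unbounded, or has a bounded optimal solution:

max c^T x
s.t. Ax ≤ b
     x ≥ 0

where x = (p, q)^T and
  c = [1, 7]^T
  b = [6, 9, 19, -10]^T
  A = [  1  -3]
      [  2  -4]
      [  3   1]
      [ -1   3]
One constraint requires p - 3q ≤ 6, while the constraint -p + 3q ≤ -10 is equivalent to p - 3q ≥ 10. Together they would need 10 ≤ p - 3q ≤ 6, which is impossible since 10 > 6. No point satisfies all constraints.

Infeasible — the constraint set is empty.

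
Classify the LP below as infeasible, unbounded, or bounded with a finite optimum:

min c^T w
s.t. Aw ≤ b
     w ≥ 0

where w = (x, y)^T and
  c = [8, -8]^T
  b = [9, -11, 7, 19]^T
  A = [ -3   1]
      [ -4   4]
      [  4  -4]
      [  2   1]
One constraint requires 4x - 4y ≤ 7, while the constraint -4x + 4y ≤ -11 is equivalent to 4x - 4y ≥ 11. Together they would need 11 ≤ 4x - 4y ≤ 7, which is impossible since 11 > 7. No point satisfies all constraints.

Infeasible — the constraint set is empty.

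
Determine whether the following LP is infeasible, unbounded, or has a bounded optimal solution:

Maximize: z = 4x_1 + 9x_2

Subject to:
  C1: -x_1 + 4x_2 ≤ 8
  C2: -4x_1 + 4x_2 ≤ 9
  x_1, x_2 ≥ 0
Feasible point: (0, 0) satisfies every constraint, so the LP is feasible.
Direction d = (1, 0): for each constraint row a, a·d ≤ 0 —
  (-1)(1) + (4)(0) = -1 ≤ 0
  (-4)(1) + (4)(0) = -4 ≤ 0
and d ≥ 0, so (0, 0) + t·d stays feasible for every t ≥ 0. Along this ray z = 4x_1 + 9x_2 changes by 4 per unit t, so z → +∞.

Unbounded — the objective can increase without bound over the feasible region.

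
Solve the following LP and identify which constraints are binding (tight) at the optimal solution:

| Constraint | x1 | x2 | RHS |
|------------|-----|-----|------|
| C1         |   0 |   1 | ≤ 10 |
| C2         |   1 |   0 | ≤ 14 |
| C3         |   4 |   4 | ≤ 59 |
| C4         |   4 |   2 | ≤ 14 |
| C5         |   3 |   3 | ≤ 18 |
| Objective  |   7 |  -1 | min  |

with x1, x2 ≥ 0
Optimal: x1 = 0, x2 = 6
Binding: C5, x1 ≥ 0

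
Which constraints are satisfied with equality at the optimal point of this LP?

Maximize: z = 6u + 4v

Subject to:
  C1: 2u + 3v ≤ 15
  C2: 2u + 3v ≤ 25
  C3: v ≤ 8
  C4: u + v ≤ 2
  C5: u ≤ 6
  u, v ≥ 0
Optimal: u = 2, v = 0
Slack at optimum:
  C1: slack = 11
  C2: slack = 21
  C3: slack = 8
  C4: slack = 0 (binding)
  C5: slack = 4
  u ≥ 0: u = 2
  v ≥ 0: v = 0 (binding)
Binding constraints: C4, v ≥ 0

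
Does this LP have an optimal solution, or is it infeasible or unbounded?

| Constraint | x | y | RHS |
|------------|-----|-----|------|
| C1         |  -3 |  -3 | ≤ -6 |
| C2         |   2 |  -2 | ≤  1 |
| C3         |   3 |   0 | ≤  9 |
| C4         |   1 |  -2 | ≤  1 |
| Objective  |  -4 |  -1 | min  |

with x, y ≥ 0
Feasible point: (0, 2) satisfies every constraint, so the LP is feasible.
Direction d = (0, 1): for each constraint row a, a·d ≤ 0 —
  (-3)(0) + (-3)(1) = -3 ≤ 0
  (2)(0) + (-2)(1) = -2 ≤ 0
  (3)(0) + (0)(1) = 0 ≤ 0
  (1)(0) + (-2)(1) = -2 ≤ 0
and d ≥ 0, so (0, 2) + t·d stays feasible for every t ≥ 0. Along this ray z = -4x - y changes by -1 per unit t, so z → −∞.

The LP is unbounded; z can be made arbitrarily small.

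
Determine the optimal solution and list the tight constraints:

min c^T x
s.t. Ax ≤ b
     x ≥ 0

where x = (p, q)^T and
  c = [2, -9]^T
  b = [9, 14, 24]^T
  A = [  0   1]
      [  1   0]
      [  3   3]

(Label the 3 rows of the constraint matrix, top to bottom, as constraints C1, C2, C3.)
Optimal: p = 0, q = 8
Slack at optimum:
  C1: slack = 1
  C2: slack = 14
  C3: slack = 0 (binding)
  p ≥ 0: p = 0 (binding)
  q ≥ 0: q = 8
Binding constraints: C3, p ≥ 0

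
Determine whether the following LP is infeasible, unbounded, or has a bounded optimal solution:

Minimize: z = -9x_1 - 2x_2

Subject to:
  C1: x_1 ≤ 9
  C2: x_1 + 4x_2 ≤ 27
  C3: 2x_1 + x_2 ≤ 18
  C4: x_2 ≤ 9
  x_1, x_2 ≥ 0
The point (9, 0) satisfies every constraint, so the LP is feasible; the constraints give x_1 ≤ 9 and x_2 ≤ 9, which with x_1, x_2 ≥ 0 keep the feasible region inside a bounded box. A feasible, bounded LP attains a finite optimum at a vertex.

Feasible with finite optimum z* = -81 at (9, 0).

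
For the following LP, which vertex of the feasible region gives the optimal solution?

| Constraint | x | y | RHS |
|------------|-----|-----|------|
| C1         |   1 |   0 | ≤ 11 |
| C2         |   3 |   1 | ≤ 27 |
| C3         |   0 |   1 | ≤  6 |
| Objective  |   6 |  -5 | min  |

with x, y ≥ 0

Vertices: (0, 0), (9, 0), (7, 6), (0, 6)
Evaluating z = 6x - 5y at each vertex:
  (0, 0): z = 0
  (9, 0): z = 54
  (7, 6): z = 12
  (0, 6): z = -30

The smallest value is z = -30, attained at (0, 6).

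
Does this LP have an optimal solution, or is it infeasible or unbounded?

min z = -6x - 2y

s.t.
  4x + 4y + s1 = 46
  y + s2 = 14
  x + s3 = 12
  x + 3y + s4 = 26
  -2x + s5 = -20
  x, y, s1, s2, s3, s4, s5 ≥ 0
The point (11.5, 0) satisfies every constraint, so the LP is feasible; the constraints give x ≤ 12 and y ≤ 14, which with x, y ≥ 0 keep the feasible region inside a bounded box. A feasible, bounded LP attains a finite optimum at a vertex.

Evaluating z = -6x - 2y at each vertex:
  (10, 0): z = -60
  (11.5, 0): z = -69
  (10, 1.5): z = -63

Feasible with finite optimum z* = -69 at (11.5, 0).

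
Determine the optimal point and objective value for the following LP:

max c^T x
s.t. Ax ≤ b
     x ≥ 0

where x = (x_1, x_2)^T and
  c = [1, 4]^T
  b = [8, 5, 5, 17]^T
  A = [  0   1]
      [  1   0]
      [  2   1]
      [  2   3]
x_1 = 0, x_2 = 5, z = 20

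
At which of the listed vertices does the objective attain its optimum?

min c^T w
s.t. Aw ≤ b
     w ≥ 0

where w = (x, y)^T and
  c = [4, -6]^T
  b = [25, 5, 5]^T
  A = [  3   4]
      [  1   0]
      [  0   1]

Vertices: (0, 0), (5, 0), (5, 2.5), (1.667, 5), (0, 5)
(0, 5) with z = -30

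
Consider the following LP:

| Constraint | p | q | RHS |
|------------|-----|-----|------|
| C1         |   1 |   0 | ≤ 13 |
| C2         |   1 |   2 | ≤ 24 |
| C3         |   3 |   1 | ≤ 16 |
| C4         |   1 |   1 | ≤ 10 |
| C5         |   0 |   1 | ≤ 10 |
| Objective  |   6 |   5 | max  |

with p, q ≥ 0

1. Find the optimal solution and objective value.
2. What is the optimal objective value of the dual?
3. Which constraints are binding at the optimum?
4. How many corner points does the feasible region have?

1. p = 3, q = 7, z = 53
2. 53 (by strong duality, equal to the primal optimum)
3. C3, C4
4. 4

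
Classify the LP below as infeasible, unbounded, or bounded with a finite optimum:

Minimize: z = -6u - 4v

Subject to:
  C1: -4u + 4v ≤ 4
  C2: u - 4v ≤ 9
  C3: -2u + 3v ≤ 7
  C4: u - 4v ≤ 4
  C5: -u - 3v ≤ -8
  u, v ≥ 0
Feasible point: (2, 2) satisfies every constraint, so the LP is feasible.
Direction d = (4, 1): for each constraint row a, a·d ≤ 0 —
  (-4)(4) + (4)(1) = -12 ≤ 0
  (1)(4) + (-4)(1) = 0 ≤ 0
  (-2)(4) + (3)(1) = -5 ≤ 0
  (1)(4) + (-4)(1) = 0 ≤ 0
  (-1)(4) + (-3)(1) = -7 ≤ 0
and d ≥ 0, so (2, 2) + t·d stays feasible for every t ≥ 0. Along this ray z = -6u - 4v changes by -28 per unit t, so z → −∞.

Unbounded: there is a feasible ray along which z → −∞.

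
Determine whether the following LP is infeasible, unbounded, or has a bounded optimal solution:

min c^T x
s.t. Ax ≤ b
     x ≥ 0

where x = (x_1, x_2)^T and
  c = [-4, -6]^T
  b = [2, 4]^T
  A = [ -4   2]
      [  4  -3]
Feasible point: (0, 0) satisfies every constraint, so the LP is feasible.
Direction d = (1, 2): for each constraint row a, a·d ≤ 0 —
  (-4)(1) + (2)(2) = 0 ≤ 0
  (4)(1) + (-3)(2) = -2 ≤ 0
and d ≥ 0, so (0, 0) + t·d stays feasible for every t ≥ 0. Along this ray z = -4x_1 - 6x_2 changes by -16 per unit t, so z → −∞.

Unbounded: there is a feasible ray along which z → −∞.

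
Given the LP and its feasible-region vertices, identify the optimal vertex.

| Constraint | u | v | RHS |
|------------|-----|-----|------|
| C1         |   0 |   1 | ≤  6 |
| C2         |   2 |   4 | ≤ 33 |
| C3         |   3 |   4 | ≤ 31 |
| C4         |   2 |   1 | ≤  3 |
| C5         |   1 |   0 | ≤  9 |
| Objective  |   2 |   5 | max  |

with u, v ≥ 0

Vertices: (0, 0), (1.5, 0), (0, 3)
Evaluating z = 2u + 5v at each vertex:
  (0, 0): z = 0
  (1.5, 0): z = 3
  (0, 3): z = 15

The largest value is z = 15, attained at (0, 3).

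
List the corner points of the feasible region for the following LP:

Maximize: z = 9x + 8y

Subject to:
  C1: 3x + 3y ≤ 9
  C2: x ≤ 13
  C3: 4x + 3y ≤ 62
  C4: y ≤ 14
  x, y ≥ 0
Each vertex is the intersection of two constraint boundaries that also satisfies all remaining constraints:
  x = 0 and y = 0 → (0, 0)
  3x + 3y = 9 and y = 0 → (3, 0)
  3x + 3y = 9 and x = 0 → (0, 3)

Vertices: (0, 0), (3, 0), (0, 3)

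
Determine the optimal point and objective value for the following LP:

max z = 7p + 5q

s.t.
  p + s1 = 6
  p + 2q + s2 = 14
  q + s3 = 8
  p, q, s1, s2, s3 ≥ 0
Each vertex is the intersection of two constraint boundaries that also satisfies all remaining constraints:
  p = 0 and q = 0 → (0, 0)
  p = 6 and q = 0 → (6, 0)
  p = 6 and p + 2q = 14 → (6, 4)
  p + 2q = 14 and p = 0 → (0, 7)

Evaluating z = 7p + 5q at each vertex:
  (0, 0): z = 0
  (6, 0): z = 42
  (6, 4): z = 62
  (0, 7): z = 35

The maximum is at (6, 4) with z = 62.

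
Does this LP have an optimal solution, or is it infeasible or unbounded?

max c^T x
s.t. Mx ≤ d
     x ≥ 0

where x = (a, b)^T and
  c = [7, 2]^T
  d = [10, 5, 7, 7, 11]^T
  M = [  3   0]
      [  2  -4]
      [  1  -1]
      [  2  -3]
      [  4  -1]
Feasible point: (0, 0) satisfies every constraint, so the LP is feasible.
Direction d = (0, 1): for each constraint row a, a·d ≤ 0 —
  (3)(0) + (0)(1) = 0 ≤ 0
  (2)(0) + (-4)(1) = -4 ≤ 0
  (1)(0) + (-1)(1) = -1 ≤ 0
  (2)(0) + (-3)(1) = -3 ≤ 0
  (4)(0) + (-1)(1) = -1 ≤ 0
and d ≥ 0, so (0, 0) + t·d stays feasible for every t ≥ 0. Along this ray z = 7a + 2b changes by 2 per unit t, so z → +∞.

Unbounded: there is a feasible ray along which z → +∞.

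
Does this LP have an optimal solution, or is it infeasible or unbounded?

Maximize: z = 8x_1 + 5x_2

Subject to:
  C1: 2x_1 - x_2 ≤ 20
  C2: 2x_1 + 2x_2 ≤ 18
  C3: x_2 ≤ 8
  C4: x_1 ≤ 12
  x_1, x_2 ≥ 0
The point (9, 0) satisfies every constraint, so the LP is feasible; the constraints give x_1 ≤ 12 and x_2 ≤ 8, which with x_1, x_2 ≥ 0 keep the feasible region inside a bounded box. A feasible, bounded LP attains a finite optimum at a vertex.

Feasible with finite optimum z* = 72 at (9, 0).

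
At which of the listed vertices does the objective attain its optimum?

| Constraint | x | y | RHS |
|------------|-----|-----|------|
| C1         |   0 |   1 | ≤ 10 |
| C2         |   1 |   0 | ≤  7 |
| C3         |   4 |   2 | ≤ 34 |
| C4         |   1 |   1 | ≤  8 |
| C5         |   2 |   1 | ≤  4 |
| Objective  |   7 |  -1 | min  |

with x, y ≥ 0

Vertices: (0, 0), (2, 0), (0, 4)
(0, 4) with z = -4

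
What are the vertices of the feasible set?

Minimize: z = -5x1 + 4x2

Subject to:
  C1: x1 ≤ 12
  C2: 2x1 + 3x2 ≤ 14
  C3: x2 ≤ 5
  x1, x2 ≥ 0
Each vertex is the intersection of two constraint boundaries that also satisfies all remaining constraints:
  x1 = 0 and x2 = 0 → (0, 0)
  2x1 + 3x2 = 14 and x2 = 0 → (7, 0)
  2x1 + 3x2 = 14 and x1 = 0 → (0, 4.667)

Vertices: (0, 0), (7, 0), (0, 4.667)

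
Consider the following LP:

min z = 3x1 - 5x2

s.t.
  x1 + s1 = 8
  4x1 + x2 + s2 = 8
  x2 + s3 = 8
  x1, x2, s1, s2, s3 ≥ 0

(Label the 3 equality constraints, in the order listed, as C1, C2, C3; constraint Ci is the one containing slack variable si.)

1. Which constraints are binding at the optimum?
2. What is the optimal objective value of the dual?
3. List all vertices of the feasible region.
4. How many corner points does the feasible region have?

1. C2, C3, x1 ≥ 0
2. -40 (by strong duality, equal to the primal optimum)
3. (0, 0), (2, 0), (0, 8)
4. 3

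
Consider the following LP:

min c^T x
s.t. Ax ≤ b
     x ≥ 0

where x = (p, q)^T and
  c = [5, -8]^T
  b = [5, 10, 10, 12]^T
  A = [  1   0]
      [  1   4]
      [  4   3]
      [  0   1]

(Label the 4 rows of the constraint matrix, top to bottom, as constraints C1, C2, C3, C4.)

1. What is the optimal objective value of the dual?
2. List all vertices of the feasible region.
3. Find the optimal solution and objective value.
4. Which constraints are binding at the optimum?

1. -20 (by strong duality, equal to the primal optimum)
2. (0, 0), (2.5, 0), (0.7692, 2.308), (0, 2.5)
3. p = 0, q = 2.5, z = -20
4. C2, p ≥ 0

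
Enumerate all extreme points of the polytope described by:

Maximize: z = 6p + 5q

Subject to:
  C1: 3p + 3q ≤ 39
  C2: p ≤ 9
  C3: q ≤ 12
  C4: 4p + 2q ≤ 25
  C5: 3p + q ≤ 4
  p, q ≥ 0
Each vertex is the intersection of two constraint boundaries that also satisfies all remaining constraints:
  p = 0 and q = 0 → (0, 0)
  3p + q = 4 and q = 0 → (1.333, 0)
  3p + q = 4 and p = 0 → (0, 4)

Vertices: (0, 0), (1.333, 0), (0, 4)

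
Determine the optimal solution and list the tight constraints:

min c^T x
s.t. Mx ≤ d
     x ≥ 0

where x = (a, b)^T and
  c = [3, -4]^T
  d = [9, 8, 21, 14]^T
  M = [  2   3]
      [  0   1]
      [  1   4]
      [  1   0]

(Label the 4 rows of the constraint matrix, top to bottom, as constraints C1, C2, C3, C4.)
Optimal: a = 0, b = 3
Slack at optimum:
  C1: slack = 0 (binding)
  C2: slack = 5
  C3: slack = 9
  C4: slack = 14
  a ≥ 0: a = 0 (binding)
  b ≥ 0: b = 3
Binding constraints: C1, a ≥ 0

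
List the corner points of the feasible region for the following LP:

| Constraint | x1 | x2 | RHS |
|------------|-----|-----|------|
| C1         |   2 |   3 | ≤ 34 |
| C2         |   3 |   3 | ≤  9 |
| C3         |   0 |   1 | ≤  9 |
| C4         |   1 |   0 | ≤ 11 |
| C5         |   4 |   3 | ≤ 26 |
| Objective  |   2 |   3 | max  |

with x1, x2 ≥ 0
Each vertex is the intersection of two constraint boundaries that also satisfies all remaining constraints:
  x1 = 0 and x2 = 0 → (0, 0)
  3x1 + 3x2 = 9 and x2 = 0 → (3, 0)
  3x1 + 3x2 = 9 and x1 = 0 → (0, 3)

Vertices: (0, 0), (3, 0), (0, 3)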